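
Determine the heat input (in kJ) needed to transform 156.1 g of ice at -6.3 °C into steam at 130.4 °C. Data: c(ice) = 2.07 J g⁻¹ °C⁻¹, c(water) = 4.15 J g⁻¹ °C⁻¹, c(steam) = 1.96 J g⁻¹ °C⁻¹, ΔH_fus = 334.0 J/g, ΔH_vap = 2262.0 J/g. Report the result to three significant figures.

q = 481 kJ

q1 (heat ice -6.3→0.0 °C): 156.1 × 2.07 × 6.3 = 2036 J
q2 (melt at 0 °C): 156.1 × 334.0 = 52137 J
q3 (heat water 0.0→100.0 °C): 156.1 × 4.15 × 100.0 = 64782 J
q4 (vaporize at 100 °C): 156.1 × 2262.0 = 353098 J
q5 (heat steam 100.0→130.4 °C): 156.1 × 1.96 × 30.4 = 9301 J
Total: 2036 + 52137 + 64782 + 353098 + 9301 = 481354 J = 481 kJ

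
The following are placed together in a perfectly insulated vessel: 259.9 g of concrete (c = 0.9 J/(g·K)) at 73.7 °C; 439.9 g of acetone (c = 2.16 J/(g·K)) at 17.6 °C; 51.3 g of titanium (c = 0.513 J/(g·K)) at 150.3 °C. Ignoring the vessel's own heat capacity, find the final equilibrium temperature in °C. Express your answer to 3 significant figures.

T_f = 31.3 °C

Σ mᵢcᵢ(T − Tᵢ) = 0  ⇒  T = Σ mᵢcᵢTᵢ / Σ mᵢcᵢ
Σ mᵢcᵢ = 259.9×0.9 + 439.9×2.16 + 51.3×0.513 = 1210.4109
Σ mᵢcᵢTᵢ = 233.91×73.7 + 950.184×17.6 + 26.3169×150.3 = 37918
T = 37918 / 1210.4109 = 31.33 °C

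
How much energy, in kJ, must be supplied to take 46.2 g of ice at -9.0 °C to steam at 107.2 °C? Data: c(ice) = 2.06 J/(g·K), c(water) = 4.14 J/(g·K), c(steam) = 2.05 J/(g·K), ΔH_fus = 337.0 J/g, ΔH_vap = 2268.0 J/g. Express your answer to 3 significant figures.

q1 (heat ice -9.0→0.0 °C): 46.2 × 2.06 × 9.0 = 857 J
q2 (melt at 0 °C): 46.2 × 337.0 = 15569 J
q3 (heat water 0.0→100.0 °C): 46.2 × 4.14 × 100.0 = 19127 J
q4 (vaporize at 100 °C): 46.2 × 2268.0 = 104782 J
q5 (heat steam 100.0→107.2 °C): 46.2 × 2.05 × 7.2 = 682 J
Total: 857 + 15569 + 19127 + 104782 + 682 = 141017 J = 141 kJ

q = 141 kJ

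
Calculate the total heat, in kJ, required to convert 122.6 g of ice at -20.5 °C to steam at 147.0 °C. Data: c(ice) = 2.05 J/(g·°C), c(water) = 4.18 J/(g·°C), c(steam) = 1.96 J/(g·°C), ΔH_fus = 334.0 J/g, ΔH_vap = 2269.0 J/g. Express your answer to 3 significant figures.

q = 387 kJ

q1 (heat ice -20.5→0.0 °C): 122.6 × 2.05 × 20.5 = 5152 J
q2 (melt at 0 °C): 122.6 × 334.0 = 40948 J
q3 (heat water 0.0→100.0 °C): 122.6 × 4.18 × 100.0 = 51247 J
q4 (vaporize at 100 °C): 122.6 × 2269.0 = 278179 J
q5 (heat steam 100.0→147.0 °C): 122.6 × 1.96 × 47.0 = 11294 J
Total: 5152 + 40948 + 51247 + 278179 + 11294 = 386820 J = 387 kJ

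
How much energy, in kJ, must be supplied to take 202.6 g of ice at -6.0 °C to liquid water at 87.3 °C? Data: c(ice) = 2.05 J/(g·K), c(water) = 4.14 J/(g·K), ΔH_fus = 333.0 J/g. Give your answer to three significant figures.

q = 143 kJ

q1 (heat ice -6.0→0.0 °C): 202.6 × 2.05 × 6.0 = 2492 J
q2 (melt at 0 °C): 202.6 × 333.0 = 67466 J
q3 (heat water 0.0→87.3 °C): 202.6 × 4.14 × 87.3 = 73224 J
Total: 2492 + 67466 + 73224 = 143182 J = 143 kJ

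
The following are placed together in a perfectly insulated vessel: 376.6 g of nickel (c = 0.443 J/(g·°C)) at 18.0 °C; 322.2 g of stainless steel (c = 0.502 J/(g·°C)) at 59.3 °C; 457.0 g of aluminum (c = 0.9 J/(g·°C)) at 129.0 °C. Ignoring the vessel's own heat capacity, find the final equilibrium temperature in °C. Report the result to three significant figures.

T_f = 88.7 °C

Σ mᵢcᵢ(T − Tᵢ) = 0  ⇒  T = Σ mᵢcᵢTᵢ / Σ mᵢcᵢ
Σ mᵢcᵢ = 376.6×0.443 + 322.2×0.502 + 457.0×0.9 = 739.8782
Σ mᵢcᵢTᵢ = 166.8338×18.0 + 161.7444×59.3 + 411.3×129.0 = 65652
T = 65652 / 739.8782 = 88.73 °C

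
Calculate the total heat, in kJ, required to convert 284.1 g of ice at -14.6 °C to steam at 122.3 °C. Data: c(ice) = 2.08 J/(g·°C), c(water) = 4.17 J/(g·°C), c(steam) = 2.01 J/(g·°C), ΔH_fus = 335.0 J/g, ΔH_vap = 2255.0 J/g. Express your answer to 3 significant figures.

q = 876 kJ

q1 (heat ice -14.6→0.0 °C): 284.1 × 2.08 × 14.6 = 8628 J
q2 (melt at 0 °C): 284.1 × 335.0 = 95174 J
q3 (heat water 0.0→100.0 °C): 284.1 × 4.17 × 100.0 = 118470 J
q4 (vaporize at 100 °C): 284.1 × 2255.0 = 640646 J
q5 (heat steam 100.0→122.3 °C): 284.1 × 2.01 × 22.3 = 12734 J
Total: 8628 + 95174 + 118470 + 640646 + 12734 = 875652 J = 876 kJ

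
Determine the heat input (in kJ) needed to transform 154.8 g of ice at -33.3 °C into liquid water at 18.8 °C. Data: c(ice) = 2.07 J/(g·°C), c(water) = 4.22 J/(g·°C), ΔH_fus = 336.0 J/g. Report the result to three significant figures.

q = 75.0 kJ

q1 (heat ice -33.3→0.0 °C): 154.8 × 2.07 × 33.3 = 10671 J
q2 (melt at 0 °C): 154.8 × 336.0 = 52013 J
q3 (heat water 0.0→18.8 °C): 154.8 × 4.22 × 18.8 = 12281 J
Total: 10671 + 52013 + 12281 = 74965 J = 75.0 kJ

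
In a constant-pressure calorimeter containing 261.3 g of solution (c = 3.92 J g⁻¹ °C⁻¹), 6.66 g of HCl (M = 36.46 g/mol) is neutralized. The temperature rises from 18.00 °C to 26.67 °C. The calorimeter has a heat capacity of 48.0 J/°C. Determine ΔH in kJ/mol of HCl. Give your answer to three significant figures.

ΔH = -50.9 kJ/mol

|ΔT| = |26.67 − 18.00| = 8.67 °C
|q_surr| = (261.3 × 3.92 + 48.0) × 8.67 = 1072.296 × 8.67 = 9297 J
n(HCl) = 6.66 / 36.46 = 0.1827 mol
Temperature rose, so q_rxn = −|q_surr| = -9.297 kJ
ΔH = q_rxn / n = -50.89 kJ/mol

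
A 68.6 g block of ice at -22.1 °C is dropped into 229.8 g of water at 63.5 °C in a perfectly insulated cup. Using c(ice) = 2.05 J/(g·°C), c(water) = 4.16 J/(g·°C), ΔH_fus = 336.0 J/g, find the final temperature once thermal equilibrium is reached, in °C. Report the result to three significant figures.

Heat to bring ice to 0 °C and melt it: q₁ = 68.6×2.05×22.1 + 68.6×336.0 = 26158 J
Heat the water can supply cooling to 0 °C: 229.8×4.16×63.5 = 60704.0 J > q₁, so all ice melts.
Energy balance: 229.8×4.16×(63.5 − T) = 26158 + 68.6×4.16×(T − 0)
955.968(63.5 − T) = 26158 + 285.376 T
60704.0 − 26158 = 1241.344 T
T = 34546.0 / 1241.344 = 27.83 °C

T_f = 27.8 °C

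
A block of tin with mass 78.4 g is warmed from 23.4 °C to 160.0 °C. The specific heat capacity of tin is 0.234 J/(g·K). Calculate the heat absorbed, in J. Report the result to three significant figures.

q = m c ΔT = 78.4 × 0.234 × (160.0 − 23.4)
q = 78.4 × 0.234 × 136.6 = 2506 J

q = 2510 J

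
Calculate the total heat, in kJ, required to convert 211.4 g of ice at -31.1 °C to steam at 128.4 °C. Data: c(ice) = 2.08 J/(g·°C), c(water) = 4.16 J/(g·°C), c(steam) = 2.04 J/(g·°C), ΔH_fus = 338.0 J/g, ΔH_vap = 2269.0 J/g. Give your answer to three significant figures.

q = 665 kJ

q1 (heat ice -31.1→0.0 °C): 211.4 × 2.08 × 31.1 = 13675 J
q2 (melt at 0 °C): 211.4 × 338.0 = 71453 J
q3 (heat water 0.0→100.0 °C): 211.4 × 4.16 × 100.0 = 87942 J
q4 (vaporize at 100 °C): 211.4 × 2269.0 = 479667 J
q5 (heat steam 100.0→128.4 °C): 211.4 × 2.04 × 28.4 = 12248 J
Total: 13675 + 71453 + 87942 + 479667 + 12248 = 664985 J = 665 kJ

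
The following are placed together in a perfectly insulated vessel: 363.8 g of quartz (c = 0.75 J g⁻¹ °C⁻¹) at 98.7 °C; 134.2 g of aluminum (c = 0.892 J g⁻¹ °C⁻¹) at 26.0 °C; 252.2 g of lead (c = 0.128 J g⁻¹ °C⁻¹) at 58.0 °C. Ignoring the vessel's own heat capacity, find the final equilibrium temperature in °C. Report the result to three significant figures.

T_f = 75.1 °C

Σ mᵢcᵢ(T − Tᵢ) = 0  ⇒  T = Σ mᵢcᵢTᵢ / Σ mᵢcᵢ
Σ mᵢcᵢ = 363.8×0.75 + 134.2×0.892 + 252.2×0.128 = 424.8380
Σ mᵢcᵢTᵢ = 272.85×98.7 + 119.7064×26.0 + 32.2816×58.0 = 31915
T = 31915 / 424.8380 = 75.12 °C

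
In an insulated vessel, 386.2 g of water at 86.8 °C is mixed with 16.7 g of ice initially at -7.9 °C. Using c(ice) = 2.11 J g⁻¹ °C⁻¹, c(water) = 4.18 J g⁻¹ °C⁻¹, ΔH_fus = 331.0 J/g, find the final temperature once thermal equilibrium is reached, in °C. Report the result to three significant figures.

T_f = 79.8 °C

Heat to bring ice to 0 °C and melt it: q₁ = 16.7×2.11×7.9 + 16.7×331.0 = 5806.1 J
Heat the water can supply cooling to 0 °C: 386.2×4.18×86.8 = 140123 J > q₁, so all ice melts.
Energy balance: 386.2×4.18×(86.8 − T) = 5806.1 + 16.7×4.18×(T − 0)
1614.316(86.8 − T) = 5806.1 + 69.806 T
140123 − 5806.1 = 1684.122 T
T = 134316.9 / 1684.122 = 79.75 °C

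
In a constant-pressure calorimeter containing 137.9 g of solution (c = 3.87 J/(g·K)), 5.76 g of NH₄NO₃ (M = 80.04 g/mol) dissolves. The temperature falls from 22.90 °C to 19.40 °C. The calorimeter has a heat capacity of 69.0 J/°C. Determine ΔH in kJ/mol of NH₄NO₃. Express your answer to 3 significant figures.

|ΔT| = |19.40 − 22.90| = 3.50 °C
|q_surr| = (137.9 × 3.87 + 69.0) × 3.50 = 602.673 × 3.50 = 2109 J
n(NH₄NO₃) = 5.76 / 80.04 = 0.07196 mol
Temperature fell, so q_rxn = +|q_surr| = 2.109 kJ
ΔH = q_rxn / n = 29.31 kJ/mol

ΔH = 29.3 kJ/mol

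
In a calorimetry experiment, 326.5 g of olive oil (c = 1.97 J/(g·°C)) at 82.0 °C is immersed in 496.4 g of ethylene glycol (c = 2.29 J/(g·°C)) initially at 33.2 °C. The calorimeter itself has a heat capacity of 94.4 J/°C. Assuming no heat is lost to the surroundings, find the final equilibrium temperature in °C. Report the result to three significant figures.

Heat lost by olive oil = heat gained by ethylene glycol + calorimeter.
(326.5)(1.97)(82.0 − T) = [(496.4)(2.29) + 94.4](T − 33.2)
643.205 (82.0 − T) = 1231.156 (T − 33.2)
52743 − 643.205 T = 1231.156 T − 40874
93617 = 1874.361 T
T = 49.946 °C

T_f = 49.9 °C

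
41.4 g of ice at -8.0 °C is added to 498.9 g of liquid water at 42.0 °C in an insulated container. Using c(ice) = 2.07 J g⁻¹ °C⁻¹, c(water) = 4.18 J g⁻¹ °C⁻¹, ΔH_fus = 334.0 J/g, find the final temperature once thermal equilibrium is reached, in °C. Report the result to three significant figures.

Heat to bring ice to 0 °C and melt it: q₁ = 41.4×2.07×8.0 + 41.4×334.0 = 14513 J
Heat the water can supply cooling to 0 °C: 498.9×4.18×42.0 = 87586.9 J > q₁, so all ice melts.
Energy balance: 498.9×4.18×(42.0 − T) = 14513 + 41.4×4.18×(T − 0)
2085.402(42.0 − T) = 14513 + 173.052 T
87586.9 − 14513 = 2258.454 T
T = 73073.9 / 2258.454 = 32.36 °C

T_f = 32.4 °C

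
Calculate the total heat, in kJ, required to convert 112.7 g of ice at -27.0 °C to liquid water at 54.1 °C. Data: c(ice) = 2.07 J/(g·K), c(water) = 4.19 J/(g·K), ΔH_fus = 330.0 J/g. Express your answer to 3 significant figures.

q1 (heat ice -27.0→0.0 °C): 112.7 × 2.07 × 27.0 = 6299 J
q2 (melt at 0 °C): 112.7 × 330.0 = 37191 J
q3 (heat water 0.0→54.1 °C): 112.7 × 4.19 × 54.1 = 25547 J
Total: 6299 + 37191 + 25547 = 69037 J = 69.0 kJ

q = 69.0 kJ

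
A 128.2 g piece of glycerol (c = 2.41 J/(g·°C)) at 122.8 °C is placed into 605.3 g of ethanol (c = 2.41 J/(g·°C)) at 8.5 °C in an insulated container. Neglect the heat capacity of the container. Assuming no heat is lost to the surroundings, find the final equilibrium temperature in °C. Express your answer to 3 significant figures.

T_f = 28.5 °C

Heat lost by glycerol = heat gained by ethanol.
(128.2)(2.41)(122.8 − T) = (605.3)(2.41)(T − 8.5)
308.962 (122.8 − T) = 1458.773 (T − 8.5)
37941 − 308.962 T = 1458.773 T − 12400
50341 = 1767.735 T
T = 28.48 °C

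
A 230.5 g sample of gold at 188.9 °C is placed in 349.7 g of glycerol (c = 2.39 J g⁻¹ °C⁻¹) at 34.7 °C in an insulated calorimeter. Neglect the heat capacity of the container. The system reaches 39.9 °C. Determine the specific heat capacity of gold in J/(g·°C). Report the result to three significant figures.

q_gained = (349.7 × 2.39) × (39.9 − 34.7) = 4346 J
q_lost = 230.5 × c × (188.9 − 39.9) = 34344.5 c
Set equal: c = 4346 / 34344.5 = 0.127 J/(g·°C)

c = 0.127 J/(g·°C)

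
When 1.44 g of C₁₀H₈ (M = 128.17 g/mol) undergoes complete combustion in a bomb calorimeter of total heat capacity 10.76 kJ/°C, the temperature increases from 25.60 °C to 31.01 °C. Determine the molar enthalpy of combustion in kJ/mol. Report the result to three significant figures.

ΔT = 31.01 − 25.60 = 5.41 °C
q_cal = C_cal × ΔT = 10.76 × 5.41 = 58.2116 kJ
n = 1.44 / 128.17 = 0.01124 mol
q_rxn = −q_cal = -58.2116 kJ
ΔH = -58.2116 / 0.01124 = -5179 kJ/mol

ΔH = -5180 kJ/mol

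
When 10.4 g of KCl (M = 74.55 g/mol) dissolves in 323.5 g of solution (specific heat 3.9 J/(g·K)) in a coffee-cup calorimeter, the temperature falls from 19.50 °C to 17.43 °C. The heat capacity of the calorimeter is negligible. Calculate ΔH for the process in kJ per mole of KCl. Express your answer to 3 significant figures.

ΔH = 18.7 kJ/mol

|ΔT| = |17.43 − 19.50| = 2.07 °C
|q_surr| = (323.5 × 3.9) × 2.07 = 1261.65 × 2.07 = 2612 J
n(KCl) = 10.4 / 74.55 = 0.1395 mol
Temperature fell, so q_rxn = +|q_surr| = 2.612 kJ
ΔH = q_rxn / n = 18.72 kJ/mol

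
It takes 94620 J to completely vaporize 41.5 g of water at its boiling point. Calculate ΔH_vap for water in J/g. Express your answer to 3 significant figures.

ΔH_vap = q / m = 94620 / 41.5 = 2280 J/g

ΔH_vap = 2280 J/g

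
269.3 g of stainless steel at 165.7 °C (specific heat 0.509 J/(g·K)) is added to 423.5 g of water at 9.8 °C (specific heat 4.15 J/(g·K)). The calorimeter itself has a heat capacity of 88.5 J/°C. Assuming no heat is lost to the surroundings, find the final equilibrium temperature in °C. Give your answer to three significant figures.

Heat lost by stainless steel = heat gained by water + calorimeter.
(269.3)(0.509)(165.7 − T) = [(423.5)(4.15) + 88.5](T − 9.8)
137.0737 (165.7 − T) = 1846.025 (T − 9.8)
22713 − 137.0737 T = 1846.025 T − 18091
40804 = 1983.0987 T
T = 20.58 °C

T_f = 20.6 °C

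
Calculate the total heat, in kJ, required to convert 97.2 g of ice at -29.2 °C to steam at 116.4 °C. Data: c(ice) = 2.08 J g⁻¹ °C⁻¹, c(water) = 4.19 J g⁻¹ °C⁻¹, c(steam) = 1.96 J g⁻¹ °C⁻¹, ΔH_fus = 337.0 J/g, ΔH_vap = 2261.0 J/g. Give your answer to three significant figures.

q1 (heat ice -29.2→0.0 °C): 97.2 × 2.08 × 29.2 = 5904 J
q2 (melt at 0 °C): 97.2 × 337.0 = 32756 J
q3 (heat water 0.0→100.0 °C): 97.2 × 4.19 × 100.0 = 40727 J
q4 (vaporize at 100 °C): 97.2 × 2261.0 = 219769 J
q5 (heat steam 100.0→116.4 °C): 97.2 × 1.96 × 16.4 = 3124 J
Total: 5904 + 32756 + 40727 + 219769 + 3124 = 302280 J = 302 kJ

q = 302 kJ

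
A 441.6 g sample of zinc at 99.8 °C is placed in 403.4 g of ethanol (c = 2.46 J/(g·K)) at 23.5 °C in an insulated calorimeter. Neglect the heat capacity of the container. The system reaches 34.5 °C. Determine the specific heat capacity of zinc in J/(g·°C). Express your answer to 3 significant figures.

c = 0.379 J/(g·°C)

q_gained = (403.4 × 2.46) × (34.5 − 23.5) = 10920 J
q_lost = 441.6 × c × (99.8 − 34.5) = 28836.48 c
Set equal: c = 10920 / 28836.48 = 0.379 J/(g·°C)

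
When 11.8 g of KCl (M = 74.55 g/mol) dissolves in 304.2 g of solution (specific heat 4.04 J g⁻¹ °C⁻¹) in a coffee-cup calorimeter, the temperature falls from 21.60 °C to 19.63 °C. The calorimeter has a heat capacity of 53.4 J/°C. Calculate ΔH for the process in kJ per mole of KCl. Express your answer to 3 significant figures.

ΔH = 16.0 kJ/mol

|ΔT| = |19.63 − 21.60| = 1.97 °C
|q_surr| = (304.2 × 4.04 + 53.4) × 1.97 = 1282.368 × 1.97 = 2526 J
n(KCl) = 11.8 / 74.55 = 0.1583 mol
Temperature fell, so q_rxn = +|q_surr| = 2.526 kJ
ΔH = q_rxn / n = 15.96 kJ/mol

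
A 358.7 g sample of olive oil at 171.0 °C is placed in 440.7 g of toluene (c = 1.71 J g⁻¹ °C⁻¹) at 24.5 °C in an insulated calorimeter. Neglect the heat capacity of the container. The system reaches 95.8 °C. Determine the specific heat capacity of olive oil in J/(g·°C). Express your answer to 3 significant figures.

c = 1.99 J/(g·°C)

q_gained = (440.7 × 1.71) × (95.8 − 24.5) = 53730 J
q_lost = 358.7 × c × (171.0 − 95.8) = 26974.24 c
Set equal: c = 53730 / 26974.24 = 1.99 J/(g·°C)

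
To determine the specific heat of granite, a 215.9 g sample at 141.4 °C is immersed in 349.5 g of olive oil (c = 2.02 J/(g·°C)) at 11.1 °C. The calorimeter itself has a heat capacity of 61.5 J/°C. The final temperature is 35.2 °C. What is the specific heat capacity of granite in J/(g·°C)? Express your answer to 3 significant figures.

q_gained = (349.5 × 2.02 + 61.5) × (35.2 − 11.1) = 18500 J
q_lost = 215.9 × c × (141.4 − 35.2) = 22928.58 c
Set equal: c = 18500 / 22928.58 = 0.807 J/(g·°C)

c = 0.807 J/(g·°C)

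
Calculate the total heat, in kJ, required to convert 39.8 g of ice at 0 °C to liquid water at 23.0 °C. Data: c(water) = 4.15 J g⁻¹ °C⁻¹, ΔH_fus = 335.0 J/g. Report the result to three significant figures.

q = 17.1 kJ

q1 (melt at 0 °C): 39.8 × 335.0 = 13333 J
q2 (heat water 0.0→23.0 °C): 39.8 × 4.15 × 23.0 = 3799 J
Total: 13333 + 3799 = 17132 J = 17.1 kJ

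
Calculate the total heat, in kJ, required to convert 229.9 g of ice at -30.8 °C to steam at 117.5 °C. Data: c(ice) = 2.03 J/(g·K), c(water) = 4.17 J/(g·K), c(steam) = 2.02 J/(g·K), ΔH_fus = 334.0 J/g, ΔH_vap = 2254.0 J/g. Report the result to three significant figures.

q = 713 kJ

q1 (heat ice -30.8→0.0 °C): 229.9 × 2.03 × 30.8 = 14374 J
q2 (melt at 0 °C): 229.9 × 334.0 = 76787 J
q3 (heat water 0.0→100.0 °C): 229.9 × 4.17 × 100.0 = 95868 J
q4 (vaporize at 100 °C): 229.9 × 2254.0 = 518195 J
q5 (heat steam 100.0→117.5 °C): 229.9 × 2.02 × 17.5 = 8127 J
Total: 14374 + 76787 + 95868 + 518195 + 8127 = 713351 J = 713 kJ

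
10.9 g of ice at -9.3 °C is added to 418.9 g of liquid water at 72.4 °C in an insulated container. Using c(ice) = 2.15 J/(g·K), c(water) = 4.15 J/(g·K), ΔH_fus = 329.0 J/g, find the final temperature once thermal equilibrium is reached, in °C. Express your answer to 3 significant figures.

T_f = 68.4 °C

Heat to bring ice to 0 °C and melt it: q₁ = 10.9×2.15×9.3 + 10.9×329.0 = 3804.0 J
Heat the water can supply cooling to 0 °C: 418.9×4.15×72.4 = 125863 J > q₁, so all ice melts.
Energy balance: 418.9×4.15×(72.4 − T) = 3804.0 + 10.9×4.15×(T − 0)
1738.435(72.4 − T) = 3804.0 + 45.235 T
125863 − 3804.0 = 1783.670 T
T = 122059.0 / 1783.670 = 68.43 °C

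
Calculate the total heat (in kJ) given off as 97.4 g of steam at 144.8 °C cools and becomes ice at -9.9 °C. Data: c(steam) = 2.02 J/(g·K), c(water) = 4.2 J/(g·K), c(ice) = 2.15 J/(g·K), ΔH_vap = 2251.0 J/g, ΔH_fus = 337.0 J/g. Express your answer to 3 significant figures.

q1 (cool steam 144.8→100 °C): 97.4 × 2.02 × 44.8 = 8814 J
q2 (condense at 100 °C): 97.4 × 2251.0 = 219247 J
q3 (cool water 100→0 °C): 97.4 × 4.2 × 100.0 = 40908 J
q4 (freeze at 0 °C): 97.4 × 337.0 = 32824 J
q5 (cool ice 0→-9.9 °C): 97.4 × 2.15 × 9.9 = 2073 J
Total: 8814 + 219247 + 40908 + 32824 + 2073 = 303866 J = 304 kJ

q = 304 kJ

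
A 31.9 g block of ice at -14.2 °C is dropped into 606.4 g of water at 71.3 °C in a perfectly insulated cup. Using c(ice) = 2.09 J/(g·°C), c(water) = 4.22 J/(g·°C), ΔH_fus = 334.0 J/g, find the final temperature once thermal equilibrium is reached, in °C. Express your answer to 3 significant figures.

Heat to bring ice to 0 °C and melt it: q₁ = 31.9×2.09×14.2 + 31.9×334.0 = 11601 J
Heat the water can supply cooling to 0 °C: 606.4×4.22×71.3 = 182457 J > q₁, so all ice melts.
Energy balance: 606.4×4.22×(71.3 − T) = 11601 + 31.9×4.22×(T − 0)
2559.008(71.3 − T) = 11601 + 134.618 T
182457 − 11601 = 2693.626 T
T = 170856 / 2693.626 = 63.43 °C

T_f = 63.4 °C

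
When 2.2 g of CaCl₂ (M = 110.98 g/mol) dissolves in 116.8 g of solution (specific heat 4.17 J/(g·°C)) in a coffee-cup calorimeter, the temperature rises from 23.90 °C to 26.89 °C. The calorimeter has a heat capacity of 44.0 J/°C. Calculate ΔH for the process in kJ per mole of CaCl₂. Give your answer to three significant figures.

|ΔT| = |26.89 − 23.90| = 2.99 °C
|q_surr| = (116.8 × 4.17 + 44.0) × 2.99 = 531.056 × 2.99 = 1588 J
n(CaCl₂) = 2.2 / 110.98 = 0.01982 mol
Temperature rose, so q_rxn = −|q_surr| = -1.588 kJ
ΔH = q_rxn / n = -80.12 kJ/mol

ΔH = -80.1 kJ/mol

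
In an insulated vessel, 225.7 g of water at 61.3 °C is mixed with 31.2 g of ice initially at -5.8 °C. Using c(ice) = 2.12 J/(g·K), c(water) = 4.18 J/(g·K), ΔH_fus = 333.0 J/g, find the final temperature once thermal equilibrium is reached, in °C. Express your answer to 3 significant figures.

Heat to bring ice to 0 °C and melt it: q₁ = 31.2×2.12×5.8 + 31.2×333.0 = 10773 J
Heat the water can supply cooling to 0 °C: 225.7×4.18×61.3 = 57832.0 J > q₁, so all ice melts.
Energy balance: 225.7×4.18×(61.3 − T) = 10773 + 31.2×4.18×(T − 0)
943.426(61.3 − T) = 10773 + 130.416 T
57832.0 − 10773 = 1073.842 T
T = 47059.0 / 1073.842 = 43.82 °C

T_f = 43.8 °C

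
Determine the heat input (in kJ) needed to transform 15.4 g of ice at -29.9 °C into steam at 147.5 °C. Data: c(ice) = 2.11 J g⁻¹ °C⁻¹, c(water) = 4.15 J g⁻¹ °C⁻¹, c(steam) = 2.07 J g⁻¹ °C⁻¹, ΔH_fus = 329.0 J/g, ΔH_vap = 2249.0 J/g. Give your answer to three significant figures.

q1 (heat ice -29.9→0.0 °C): 15.4 × 2.11 × 29.9 = 972 J
q2 (melt at 0 °C): 15.4 × 329.0 = 5067 J
q3 (heat water 0.0→100.0 °C): 15.4 × 4.15 × 100.0 = 6391 J
q4 (vaporize at 100 °C): 15.4 × 2249.0 = 34635 J
q5 (heat steam 100.0→147.5 °C): 15.4 × 2.07 × 47.5 = 1514 J
Total: 972 + 5067 + 6391 + 34635 + 1514 = 48579 J = 48.6 kJ

q = 48.6 kJ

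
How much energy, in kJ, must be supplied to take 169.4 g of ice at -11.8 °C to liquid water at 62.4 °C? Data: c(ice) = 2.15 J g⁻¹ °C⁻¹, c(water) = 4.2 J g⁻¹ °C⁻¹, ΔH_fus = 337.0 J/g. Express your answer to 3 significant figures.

q = 106 kJ

q1 (heat ice -11.8→0.0 °C): 169.4 × 2.15 × 11.8 = 4298 J
q2 (melt at 0 °C): 169.4 × 337.0 = 57088 J
q3 (heat water 0.0→62.4 °C): 169.4 × 4.2 × 62.4 = 44396 J
Total: 4298 + 57088 + 44396 = 105782 J = 106 kJ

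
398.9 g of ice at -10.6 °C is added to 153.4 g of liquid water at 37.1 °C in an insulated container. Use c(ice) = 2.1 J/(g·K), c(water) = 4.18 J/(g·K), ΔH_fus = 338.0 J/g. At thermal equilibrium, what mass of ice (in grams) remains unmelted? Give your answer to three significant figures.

Heat to warm all ice to 0 °C: 398.9×2.1×10.6 = 8879.5 J
Heat released by water cooling to 0 °C: 153.4×4.18×37.1 = 23789 J
23789 J < 8879.5 + 398.9×338.0 = 143707.7 J, so not all ice melts; final T = 0 °C.
Heat left for melting: 23789 − 8879.5 = 14909.5 J
Mass melted = 14909.5 / 338.0 = 44.11 g
Ice remaining = 398.9 − 44.11 = 354.79 g

m_ice remaining = 355 g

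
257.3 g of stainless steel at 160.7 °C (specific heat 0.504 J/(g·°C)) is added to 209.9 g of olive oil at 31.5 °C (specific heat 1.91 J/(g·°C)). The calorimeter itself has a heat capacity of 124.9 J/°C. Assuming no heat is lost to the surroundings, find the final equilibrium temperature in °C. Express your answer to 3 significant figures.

T_f = 57.1 °C

Heat lost by stainless steel = heat gained by olive oil + calorimeter.
(257.3)(0.504)(160.7 − T) = [(209.9)(1.91) + 124.9](T − 31.5)
129.6792 (160.7 − T) = 525.809 (T − 31.5)
20839 − 129.6792 T = 525.809 T − 16563
37402 = 655.4882 T
T = 57.06 °C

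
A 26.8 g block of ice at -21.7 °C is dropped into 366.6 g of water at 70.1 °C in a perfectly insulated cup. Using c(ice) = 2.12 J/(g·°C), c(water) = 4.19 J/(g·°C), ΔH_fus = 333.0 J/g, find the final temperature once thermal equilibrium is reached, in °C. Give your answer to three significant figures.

Heat to bring ice to 0 °C and melt it: q₁ = 26.8×2.12×21.7 + 26.8×333.0 = 10157 J
Heat the water can supply cooling to 0 °C: 366.6×4.19×70.1 = 107677 J > q₁, so all ice melts.
Energy balance: 366.6×4.19×(70.1 − T) = 10157 + 26.8×4.19×(T − 0)
1536.054(70.1 − T) = 10157 + 112.292 T
107677 − 10157 = 1648.346 T
T = 97520 / 1648.346 = 59.16 °C

T_f = 59.2 °C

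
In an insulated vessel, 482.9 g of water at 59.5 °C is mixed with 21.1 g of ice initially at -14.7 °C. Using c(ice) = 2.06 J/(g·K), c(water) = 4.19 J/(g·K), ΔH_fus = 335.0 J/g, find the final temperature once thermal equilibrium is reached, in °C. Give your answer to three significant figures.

Heat to bring ice to 0 °C and melt it: q₁ = 21.1×2.06×14.7 + 21.1×335.0 = 7707.5 J
Heat the water can supply cooling to 0 °C: 482.9×4.19×59.5 = 120389 J > q₁, so all ice melts.
Energy balance: 482.9×4.19×(59.5 − T) = 7707.5 + 21.1×4.19×(T − 0)
2023.351(59.5 − T) = 7707.5 + 88.409 T
120389 − 7707.5 = 2111.760 T
T = 112681.5 / 2111.760 = 53.36 °C

T_f = 53.4 °C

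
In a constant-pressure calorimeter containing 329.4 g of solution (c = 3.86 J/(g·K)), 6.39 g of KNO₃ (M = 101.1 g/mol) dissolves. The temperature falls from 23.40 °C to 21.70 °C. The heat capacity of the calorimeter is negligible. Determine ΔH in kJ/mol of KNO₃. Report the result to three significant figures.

|ΔT| = |21.70 − 23.40| = 1.70 °C
|q_surr| = (329.4 × 3.86) × 1.70 = 1271.484 × 1.70 = 2162 J
n(KNO₃) = 6.39 / 101.1 = 0.06320 mol
Temperature fell, so q_rxn = +|q_surr| = 2.162 kJ
ΔH = q_rxn / n = 34.21 kJ/mol

ΔH = 34.2 kJ/mol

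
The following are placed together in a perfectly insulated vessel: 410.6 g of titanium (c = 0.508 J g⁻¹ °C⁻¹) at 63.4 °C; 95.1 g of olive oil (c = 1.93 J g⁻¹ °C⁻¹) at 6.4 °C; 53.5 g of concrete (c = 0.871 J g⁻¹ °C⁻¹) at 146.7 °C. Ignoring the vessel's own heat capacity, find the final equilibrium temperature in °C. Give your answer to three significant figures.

Σ mᵢcᵢ(T − Tᵢ) = 0  ⇒  T = Σ mᵢcᵢTᵢ / Σ mᵢcᵢ
Σ mᵢcᵢ = 410.6×0.508 + 95.1×1.93 + 53.5×0.871 = 438.7263
Σ mᵢcᵢTᵢ = 208.5848×63.4 + 183.543×6.4 + 46.5985×146.7 = 21235
T = 21235 / 438.7263 = 48.40 °C

T_f = 48.4 °C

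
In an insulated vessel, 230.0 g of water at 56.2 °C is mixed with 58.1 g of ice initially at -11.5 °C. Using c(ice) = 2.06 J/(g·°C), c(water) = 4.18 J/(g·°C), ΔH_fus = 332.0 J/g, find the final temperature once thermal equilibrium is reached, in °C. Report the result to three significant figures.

T_f = 27.7 °C

Heat to bring ice to 0 °C and melt it: q₁ = 58.1×2.06×11.5 + 58.1×332.0 = 20666 J
Heat the water can supply cooling to 0 °C: 230.0×4.18×56.2 = 54030.7 J > q₁, so all ice melts.
Energy balance: 230.0×4.18×(56.2 − T) = 20666 + 58.1×4.18×(T − 0)
961.4(56.2 − T) = 20666 + 242.858 T
54030.7 − 20666 = 1204.258 T
T = 33364.7 / 1204.258 = 27.71 °C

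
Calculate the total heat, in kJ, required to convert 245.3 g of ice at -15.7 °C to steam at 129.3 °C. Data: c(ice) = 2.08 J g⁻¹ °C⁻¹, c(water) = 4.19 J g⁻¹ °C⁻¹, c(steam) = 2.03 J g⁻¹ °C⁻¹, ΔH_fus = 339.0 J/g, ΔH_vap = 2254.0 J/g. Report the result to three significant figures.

q1 (heat ice -15.7→0.0 °C): 245.3 × 2.08 × 15.7 = 8011 J
q2 (melt at 0 °C): 245.3 × 339.0 = 83157 J
q3 (heat water 0.0→100.0 °C): 245.3 × 4.19 × 100.0 = 102781 J
q4 (vaporize at 100 °C): 245.3 × 2254.0 = 552906 J
q5 (heat steam 100.0→129.3 °C): 245.3 × 2.03 × 29.3 = 14590 J
Total: 8011 + 83157 + 102781 + 552906 + 14590 = 761445 J = 761 kJ

q = 761 kJ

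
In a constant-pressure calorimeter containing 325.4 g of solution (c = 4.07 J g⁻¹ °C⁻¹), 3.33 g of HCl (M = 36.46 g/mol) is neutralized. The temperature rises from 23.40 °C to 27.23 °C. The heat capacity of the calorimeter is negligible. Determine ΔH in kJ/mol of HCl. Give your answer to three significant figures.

ΔH = -55.5 kJ/mol

|ΔT| = |27.23 − 23.40| = 3.83 °C
|q_surr| = (325.4 × 4.07) × 3.83 = 1324.378 × 3.83 = 5072 J
n(HCl) = 3.33 / 36.46 = 0.09133 mol
Temperature rose, so q_rxn = −|q_surr| = -5.072 kJ
ΔH = q_rxn / n = -55.53 kJ/mol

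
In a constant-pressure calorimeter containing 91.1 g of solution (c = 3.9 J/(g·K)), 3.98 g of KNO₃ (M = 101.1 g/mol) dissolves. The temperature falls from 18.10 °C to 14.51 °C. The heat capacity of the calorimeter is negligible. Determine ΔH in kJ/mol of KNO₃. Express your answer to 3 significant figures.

|ΔT| = |14.51 − 18.10| = 3.59 °C
|q_surr| = (91.1 × 3.9) × 3.59 = 355.29 × 3.59 = 1275 J
n(KNO₃) = 3.98 / 101.1 = 0.03937 mol
Temperature fell, so q_rxn = +|q_surr| = 1.275 kJ
ΔH = q_rxn / n = 32.39 kJ/mol

ΔH = 32.4 kJ/mol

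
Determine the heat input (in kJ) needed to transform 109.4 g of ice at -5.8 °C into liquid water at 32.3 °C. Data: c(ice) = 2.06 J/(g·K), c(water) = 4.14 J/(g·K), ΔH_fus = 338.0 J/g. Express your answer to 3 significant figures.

q1 (heat ice -5.8→0.0 °C): 109.4 × 2.06 × 5.8 = 1307 J
q2 (melt at 0 °C): 109.4 × 338.0 = 36977 J
q3 (heat water 0.0→32.3 °C): 109.4 × 4.14 × 32.3 = 14629 J
Total: 1307 + 36977 + 14629 = 52913 J = 52.9 kJ

q = 52.9 kJ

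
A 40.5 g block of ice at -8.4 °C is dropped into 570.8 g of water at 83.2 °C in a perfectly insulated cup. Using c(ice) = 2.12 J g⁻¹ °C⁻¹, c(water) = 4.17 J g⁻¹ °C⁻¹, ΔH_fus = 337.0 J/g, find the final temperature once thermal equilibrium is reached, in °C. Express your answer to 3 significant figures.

T_f = 72.1 °C

Heat to bring ice to 0 °C and melt it: q₁ = 40.5×2.12×8.4 + 40.5×337.0 = 14370 J
Heat the water can supply cooling to 0 °C: 570.8×4.17×83.2 = 198036 J > q₁, so all ice melts.
Energy balance: 570.8×4.17×(83.2 − T) = 14370 + 40.5×4.17×(T − 0)
2380.236(83.2 − T) = 14370 + 168.885 T
198036 − 14370 = 2549.121 T
T = 183666 / 2549.121 = 72.05 °C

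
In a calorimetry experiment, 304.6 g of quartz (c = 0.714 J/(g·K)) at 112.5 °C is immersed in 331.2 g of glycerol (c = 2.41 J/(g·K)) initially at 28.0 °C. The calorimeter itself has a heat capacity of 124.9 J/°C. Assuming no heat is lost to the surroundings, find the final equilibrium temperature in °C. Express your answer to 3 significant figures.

Heat lost by quartz = heat gained by glycerol + calorimeter.
(304.6)(0.714)(112.5 − T) = [(331.2)(2.41) + 124.9](T − 28.0)
217.4844 (112.5 − T) = 923.092 (T − 28.0)
24467 − 217.4844 T = 923.092 T − 25847
50314 = 1140.5764 T
T = 44.11 °C

T_f = 44.1 °C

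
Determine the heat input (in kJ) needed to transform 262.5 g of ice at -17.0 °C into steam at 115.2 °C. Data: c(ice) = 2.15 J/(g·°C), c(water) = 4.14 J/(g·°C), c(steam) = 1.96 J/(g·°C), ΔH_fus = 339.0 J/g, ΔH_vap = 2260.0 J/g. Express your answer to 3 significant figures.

q1 (heat ice -17.0→0.0 °C): 262.5 × 2.15 × 17.0 = 9594 J
q2 (melt at 0 °C): 262.5 × 339.0 = 88988 J
q3 (heat water 0.0→100.0 °C): 262.5 × 4.14 × 100.0 = 108675 J
q4 (vaporize at 100 °C): 262.5 × 2260.0 = 593250 J
q5 (heat steam 100.0→115.2 °C): 262.5 × 1.96 × 15.2 = 7820 J
Total: 9594 + 88988 + 108675 + 593250 + 7820 = 808327 J = 808 kJ

q = 808 kJ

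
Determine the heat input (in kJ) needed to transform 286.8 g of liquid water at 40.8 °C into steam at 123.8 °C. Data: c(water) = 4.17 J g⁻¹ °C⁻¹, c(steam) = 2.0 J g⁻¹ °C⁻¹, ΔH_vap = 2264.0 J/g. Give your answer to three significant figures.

q = 734 kJ

q1 (heat water 40.8→100.0 °C): 286.8 × 4.17 × 59.2 = 70801 J
q2 (vaporize at 100 °C): 286.8 × 2264.0 = 649315 J
q3 (heat steam 100.0→123.8 °C): 286.8 × 2.0 × 23.8 = 13652 J
Total: 70801 + 649315 + 13652 = 733768 J = 734 kJ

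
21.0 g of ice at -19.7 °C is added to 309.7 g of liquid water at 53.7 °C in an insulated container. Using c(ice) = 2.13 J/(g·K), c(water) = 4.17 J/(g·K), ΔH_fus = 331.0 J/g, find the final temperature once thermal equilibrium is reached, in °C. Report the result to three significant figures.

T_f = 44.6 °C

Heat to bring ice to 0 °C and melt it: q₁ = 21.0×2.13×19.7 + 21.0×331.0 = 7832.2 J
Heat the water can supply cooling to 0 °C: 309.7×4.17×53.7 = 69350.8 J > q₁, so all ice melts.
Energy balance: 309.7×4.17×(53.7 − T) = 7832.2 + 21.0×4.17×(T − 0)
1291.449(53.7 − T) = 7832.2 + 87.57 T
69350.8 − 7832.2 = 1379.019 T
T = 61518.6 / 1379.019 = 44.61 °C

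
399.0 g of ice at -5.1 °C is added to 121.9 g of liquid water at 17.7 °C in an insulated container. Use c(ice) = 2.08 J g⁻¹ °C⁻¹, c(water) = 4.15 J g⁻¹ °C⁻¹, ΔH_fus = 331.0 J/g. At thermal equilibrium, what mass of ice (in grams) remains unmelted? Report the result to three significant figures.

Heat to warm all ice to 0 °C: 399.0×2.08×5.1 = 4232.6 J
Heat released by water cooling to 0 °C: 121.9×4.15×17.7 = 8954.2 J
8954.2 J < 4232.6 + 399.0×331.0 = 136301.6 J, so not all ice melts; final T = 0 °C.
Heat left for melting: 8954.2 − 4232.6 = 4721.6 J
Mass melted = 4721.6 / 331.0 = 14.26 g
Ice remaining = 399.0 − 14.26 = 384.74 g

m_ice remaining = 385 g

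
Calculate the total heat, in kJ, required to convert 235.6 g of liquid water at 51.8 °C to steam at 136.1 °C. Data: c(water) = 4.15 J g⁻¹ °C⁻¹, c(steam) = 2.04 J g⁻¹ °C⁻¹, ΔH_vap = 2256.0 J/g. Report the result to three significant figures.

q = 596 kJ

q1 (heat water 51.8→100.0 °C): 235.6 × 4.15 × 48.2 = 47127 J
q2 (vaporize at 100 °C): 235.6 × 2256.0 = 531514 J
q3 (heat steam 100.0→136.1 °C): 235.6 × 2.04 × 36.1 = 17351 J
Total: 47127 + 531514 + 17351 = 595992 J = 596 kJ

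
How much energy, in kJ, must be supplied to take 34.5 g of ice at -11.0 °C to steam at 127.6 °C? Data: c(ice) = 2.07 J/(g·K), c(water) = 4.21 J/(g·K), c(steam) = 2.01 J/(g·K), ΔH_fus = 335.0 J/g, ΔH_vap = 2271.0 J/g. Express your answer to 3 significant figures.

q1 (heat ice -11.0→0.0 °C): 34.5 × 2.07 × 11.0 = 786 J
q2 (melt at 0 °C): 34.5 × 335.0 = 11558 J
q3 (heat water 0.0→100.0 °C): 34.5 × 4.21 × 100.0 = 14525 J
q4 (vaporize at 100 °C): 34.5 × 2271.0 = 78350 J
q5 (heat steam 100.0→127.6 °C): 34.5 × 2.01 × 27.6 = 1914 J
Total: 786 + 11558 + 14525 + 78350 + 1914 = 107133 J = 107 kJ

q = 107 kJ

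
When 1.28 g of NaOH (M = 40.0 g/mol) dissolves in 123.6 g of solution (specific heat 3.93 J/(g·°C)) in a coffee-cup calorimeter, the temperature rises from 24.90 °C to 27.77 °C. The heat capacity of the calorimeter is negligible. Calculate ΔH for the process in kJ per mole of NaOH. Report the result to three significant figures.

ΔH = -43.6 kJ/mol

|ΔT| = |27.77 − 24.90| = 2.87 °C
|q_surr| = (123.6 × 3.93) × 2.87 = 485.748 × 2.87 = 1394 J
n(NaOH) = 1.28 / 40.0 = 0.03200 mol
Temperature rose, so q_rxn = −|q_surr| = -1.394 kJ
ΔH = q_rxn / n = -43.56 kJ/mol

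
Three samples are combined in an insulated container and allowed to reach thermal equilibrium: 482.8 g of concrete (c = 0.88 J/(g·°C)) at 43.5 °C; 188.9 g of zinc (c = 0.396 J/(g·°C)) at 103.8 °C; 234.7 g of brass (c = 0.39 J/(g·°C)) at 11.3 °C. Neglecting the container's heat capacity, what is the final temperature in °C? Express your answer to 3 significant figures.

Σ mᵢcᵢ(T − Tᵢ) = 0  ⇒  T = Σ mᵢcᵢTᵢ / Σ mᵢcᵢ
Σ mᵢcᵢ = 482.8×0.88 + 188.9×0.396 + 234.7×0.39 = 591.2014
Σ mᵢcᵢTᵢ = 424.864×43.5 + 74.8044×103.8 + 91.533×11.3 = 27281
T = 27281 / 591.2014 = 46.145 °C

T_f = 46.1 °C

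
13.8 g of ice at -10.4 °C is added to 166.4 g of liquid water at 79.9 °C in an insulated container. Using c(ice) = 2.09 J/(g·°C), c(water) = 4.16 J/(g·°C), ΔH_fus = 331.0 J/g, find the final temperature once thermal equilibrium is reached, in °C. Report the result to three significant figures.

T_f = 67.3 °C

Heat to bring ice to 0 °C and melt it: q₁ = 13.8×2.09×10.4 + 13.8×331.0 = 4867.8 J
Heat the water can supply cooling to 0 °C: 166.4×4.16×79.9 = 55308.7 J > q₁, so all ice melts.
Energy balance: 166.4×4.16×(79.9 − T) = 4867.8 + 13.8×4.16×(T − 0)
692.224(79.9 − T) = 4867.8 + 57.408 T
55308.7 − 4867.8 = 749.632 T
T = 50440.9 / 749.632 = 67.29 °C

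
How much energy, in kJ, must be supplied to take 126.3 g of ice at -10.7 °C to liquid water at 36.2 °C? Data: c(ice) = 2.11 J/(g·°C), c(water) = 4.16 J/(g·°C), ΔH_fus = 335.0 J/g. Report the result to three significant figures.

q1 (heat ice -10.7→0.0 °C): 126.3 × 2.11 × 10.7 = 2851 J
q2 (melt at 0 °C): 126.3 × 335.0 = 42311 J
q3 (heat water 0.0→36.2 °C): 126.3 × 4.16 × 36.2 = 19020 J
Total: 2851 + 42311 + 19020 = 64182 J = 64.2 kJ

q = 64.2 kJ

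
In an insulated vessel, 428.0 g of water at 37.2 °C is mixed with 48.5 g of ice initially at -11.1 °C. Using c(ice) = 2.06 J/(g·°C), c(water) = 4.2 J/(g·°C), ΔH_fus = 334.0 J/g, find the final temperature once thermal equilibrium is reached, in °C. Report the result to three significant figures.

T_f = 24.8 °C

Heat to bring ice to 0 °C and melt it: q₁ = 48.5×2.06×11.1 + 48.5×334.0 = 17308 J
Heat the water can supply cooling to 0 °C: 428.0×4.2×37.2 = 66870.7 J > q₁, so all ice melts.
Energy balance: 428.0×4.2×(37.2 − T) = 17308 + 48.5×4.2×(T − 0)
1797.6(37.2 − T) = 17308 + 203.7 T
66870.7 − 17308 = 2001.3 T
T = 49562.7 / 2001.3 = 24.77 °C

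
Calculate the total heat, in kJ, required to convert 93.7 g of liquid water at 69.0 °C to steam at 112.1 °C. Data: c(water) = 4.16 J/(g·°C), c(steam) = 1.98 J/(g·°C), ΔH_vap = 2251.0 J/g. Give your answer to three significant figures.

q = 225 kJ

q1 (heat water 69.0→100.0 °C): 93.7 × 4.16 × 31.0 = 12084 J
q2 (vaporize at 100 °C): 93.7 × 2251.0 = 210919 J
q3 (heat steam 100.0→112.1 °C): 93.7 × 1.98 × 12.1 = 2245 J
Total: 12084 + 210919 + 2245 = 225248 J = 225 kJ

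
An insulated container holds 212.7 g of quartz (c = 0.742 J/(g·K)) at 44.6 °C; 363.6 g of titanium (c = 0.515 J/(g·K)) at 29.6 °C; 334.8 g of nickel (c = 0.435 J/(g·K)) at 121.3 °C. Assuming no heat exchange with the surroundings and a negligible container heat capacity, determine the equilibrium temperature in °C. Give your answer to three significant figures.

T_f = 61.6 °C

Σ mᵢcᵢ(T − Tᵢ) = 0  ⇒  T = Σ mᵢcᵢTᵢ / Σ mᵢcᵢ
Σ mᵢcᵢ = 212.7×0.742 + 363.6×0.515 + 334.8×0.435 = 490.7154
Σ mᵢcᵢTᵢ = 157.8234×44.6 + 187.254×29.6 + 145.638×121.3 = 30248
T = 30248 / 490.7154 = 61.64 °C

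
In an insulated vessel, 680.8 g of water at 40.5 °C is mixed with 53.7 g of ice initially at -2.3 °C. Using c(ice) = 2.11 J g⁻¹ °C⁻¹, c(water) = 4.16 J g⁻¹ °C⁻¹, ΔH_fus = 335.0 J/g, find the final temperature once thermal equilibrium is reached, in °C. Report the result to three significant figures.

Heat to bring ice to 0 °C and melt it: q₁ = 53.7×2.11×2.3 + 53.7×335.0 = 18250 J
Heat the water can supply cooling to 0 °C: 680.8×4.16×40.5 = 114701 J > q₁, so all ice melts.
Energy balance: 680.8×4.16×(40.5 − T) = 18250 + 53.7×4.16×(T − 0)
2832.128(40.5 − T) = 18250 + 223.392 T
114701 − 18250 = 3055.520 T
T = 96451 / 3055.520 = 31.57 °C

T_f = 31.6 °C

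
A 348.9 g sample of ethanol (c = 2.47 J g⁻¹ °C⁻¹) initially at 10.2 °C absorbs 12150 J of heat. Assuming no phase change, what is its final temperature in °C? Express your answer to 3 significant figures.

ΔT = q / (m c) = 12150 / (348.9 × 2.47) = 14.10 °C
T_f = 10.2 + 14.10 = 24.30 °C

T_f = 24.3 °C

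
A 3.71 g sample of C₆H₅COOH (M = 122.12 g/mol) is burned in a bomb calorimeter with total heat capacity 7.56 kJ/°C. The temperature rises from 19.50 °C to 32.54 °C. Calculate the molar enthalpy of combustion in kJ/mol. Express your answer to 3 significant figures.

ΔT = 32.54 − 19.50 = 13.04 °C
q_cal = C_cal × ΔT = 7.56 × 13.04 = 98.5824 kJ
n = 3.71 / 122.12 = 0.03038 mol
q_rxn = −q_cal = -98.5824 kJ
ΔH = -98.5824 / 0.03038 = -3244.98 kJ/mol

ΔH = -3240 kJ/mol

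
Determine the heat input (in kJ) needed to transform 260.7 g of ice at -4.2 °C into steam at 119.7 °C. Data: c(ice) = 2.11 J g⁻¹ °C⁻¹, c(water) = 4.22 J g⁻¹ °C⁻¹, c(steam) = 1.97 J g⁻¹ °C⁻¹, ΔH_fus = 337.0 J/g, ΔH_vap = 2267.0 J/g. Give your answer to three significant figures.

q1 (heat ice -4.2→0.0 °C): 260.7 × 2.11 × 4.2 = 2310 J
q2 (melt at 0 °C): 260.7 × 337.0 = 87856 J
q3 (heat water 0.0→100.0 °C): 260.7 × 4.22 × 100.0 = 110015 J
q4 (vaporize at 100 °C): 260.7 × 2267.0 = 591007 J
q5 (heat steam 100.0→119.7 °C): 260.7 × 1.97 × 19.7 = 10118 J
Total: 2310 + 87856 + 110015 + 591007 + 10118 = 801306 J = 801 kJ

q = 801 kJ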